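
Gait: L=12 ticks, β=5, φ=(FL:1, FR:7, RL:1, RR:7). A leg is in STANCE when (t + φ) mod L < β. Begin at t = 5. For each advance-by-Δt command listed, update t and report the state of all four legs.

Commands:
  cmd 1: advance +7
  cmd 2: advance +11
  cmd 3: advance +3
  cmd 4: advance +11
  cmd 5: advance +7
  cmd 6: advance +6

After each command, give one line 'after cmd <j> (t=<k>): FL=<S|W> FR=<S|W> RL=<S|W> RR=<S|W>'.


after cmd 1 (t=12): FL=S FR=W RL=S RR=W
after cmd 2 (t=23): FL=S FR=W RL=S RR=W
after cmd 3 (t=26): FL=S FR=W RL=S RR=W
after cmd 4 (t=37): FL=S FR=W RL=S RR=W
after cmd 5 (t=44): FL=W FR=S RL=W RR=S
after cmd 6 (t=50): FL=S FR=W RL=S RR=W

start t=5: FL=W FR=S RL=W RR=S
cmd 1: advance +7 → t=12, phase=(1,7,1,7) → FL=S FR=W RL=S RR=W
cmd 2: advance +11 → t=23, phase=(0,6,0,6) → FL=S FR=W RL=S RR=W
cmd 3: advance +3 → t=26, phase=(3,9,3,9) → FL=S FR=W RL=S RR=W
cmd 4: advance +11 → t=37, phase=(2,8,2,8) → FL=S FR=W RL=S RR=W
cmd 5: advance +7 → t=44, phase=(9,3,9,3) → FL=W FR=S RL=W RR=S
cmd 6: advance +6 → t=50, phase=(3,9,3,9) → FL=S FR=W RL=S RR=W


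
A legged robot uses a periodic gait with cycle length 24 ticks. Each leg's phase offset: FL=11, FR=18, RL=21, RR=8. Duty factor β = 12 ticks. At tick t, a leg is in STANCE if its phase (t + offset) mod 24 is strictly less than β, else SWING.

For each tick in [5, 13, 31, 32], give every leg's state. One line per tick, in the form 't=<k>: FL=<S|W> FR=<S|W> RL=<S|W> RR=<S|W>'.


t=5: FL=W FR=W RL=S RR=W
t=13: FL=S FR=S RL=S RR=W
t=31: FL=W FR=S RL=S RR=W
t=32: FL=W FR=S RL=S RR=W

t=5: phase=(16,23,2,13) vs β=12 → FL=W FR=W RL=S RR=W
t=13: phase=(0,7,10,21) vs β=12 → FL=S FR=S RL=S RR=W
t=31: phase=(18,1,4,15) vs β=12 → FL=W FR=S RL=S RR=W
t=32: phase=(19,2,5,16) vs β=12 → FL=W FR=S RL=S RR=W


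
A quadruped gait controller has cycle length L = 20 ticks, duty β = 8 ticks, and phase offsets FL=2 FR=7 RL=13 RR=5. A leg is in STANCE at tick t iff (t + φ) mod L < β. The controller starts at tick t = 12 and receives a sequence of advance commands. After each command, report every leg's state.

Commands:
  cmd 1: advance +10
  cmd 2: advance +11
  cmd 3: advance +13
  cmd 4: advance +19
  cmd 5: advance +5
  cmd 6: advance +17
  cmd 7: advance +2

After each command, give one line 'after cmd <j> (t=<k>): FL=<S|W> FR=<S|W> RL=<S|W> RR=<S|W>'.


start t=12: FL=W FR=W RL=S RR=W
cmd 1: advance +10 → t=22, phase=(4,9,15,7) → FL=S FR=W RL=W RR=S
cmd 2: advance +11 → t=33, phase=(15,0,6,18) → FL=W FR=S RL=S RR=W
cmd 3: advance +13 → t=46, phase=(8,13,19,11) → FL=W FR=W RL=W RR=W
cmd 4: advance +19 → t=65, phase=(7,12,18,10) → FL=S FR=W RL=W RR=W
cmd 5: advance +5 → t=70, phase=(12,17,3,15) → FL=W FR=W RL=S RR=W
cmd 6: advance +17 → t=87, phase=(9,14,0,12) → FL=W FR=W RL=S RR=W
cmd 7: advance +2 → t=89, phase=(11,16,2,14) → FL=W FR=W RL=S RR=W

after cmd 1 (t=22): FL=S FR=W RL=W RR=S
after cmd 2 (t=33): FL=W FR=S RL=S RR=W
after cmd 3 (t=46): FL=W FR=W RL=W RR=W
after cmd 4 (t=65): FL=S FR=W RL=W RR=W
after cmd 5 (t=70): FL=W FR=W RL=S RR=W
after cmd 6 (t=87): FL=W FR=W RL=S RR=W
after cmd 7 (t=89): FL=W FR=W RL=S RR=W


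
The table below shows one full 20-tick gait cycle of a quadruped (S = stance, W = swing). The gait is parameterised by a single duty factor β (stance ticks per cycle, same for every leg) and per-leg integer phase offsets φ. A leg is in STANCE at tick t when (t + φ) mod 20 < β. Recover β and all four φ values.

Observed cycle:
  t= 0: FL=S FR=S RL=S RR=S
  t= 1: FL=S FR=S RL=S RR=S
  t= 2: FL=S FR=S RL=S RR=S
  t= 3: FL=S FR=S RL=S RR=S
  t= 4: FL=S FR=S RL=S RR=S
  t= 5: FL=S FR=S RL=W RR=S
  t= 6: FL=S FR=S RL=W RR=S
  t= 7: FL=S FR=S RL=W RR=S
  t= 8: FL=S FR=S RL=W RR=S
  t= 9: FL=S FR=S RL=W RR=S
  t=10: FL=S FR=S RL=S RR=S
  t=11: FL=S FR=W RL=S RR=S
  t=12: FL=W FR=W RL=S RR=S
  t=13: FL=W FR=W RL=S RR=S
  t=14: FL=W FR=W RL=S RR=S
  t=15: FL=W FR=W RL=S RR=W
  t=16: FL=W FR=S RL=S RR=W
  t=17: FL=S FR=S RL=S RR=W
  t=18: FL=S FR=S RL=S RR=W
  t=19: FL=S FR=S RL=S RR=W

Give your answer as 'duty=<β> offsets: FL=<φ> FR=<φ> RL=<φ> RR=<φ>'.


duty β = stance ticks per leg = 15
FL: stance ticks = 15; W→S at t=17 → φ=3
FR: stance ticks = 15; W→S at t=16 → φ=4
RL: stance ticks = 15; W→S at t=10 → φ=10
RR: stance ticks = 15; W→S at t=0 → φ=0

duty=15 offsets: FL=3 FR=4 RL=10 RR=0


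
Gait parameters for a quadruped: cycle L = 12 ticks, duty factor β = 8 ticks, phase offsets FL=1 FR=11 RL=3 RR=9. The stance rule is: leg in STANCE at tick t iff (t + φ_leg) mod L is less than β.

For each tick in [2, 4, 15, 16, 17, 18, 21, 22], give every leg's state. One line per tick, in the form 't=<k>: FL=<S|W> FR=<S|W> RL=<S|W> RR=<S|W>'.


t=2: FL=S FR=S RL=S RR=W
t=4: FL=S FR=S RL=S RR=S
t=15: FL=S FR=S RL=S RR=S
t=16: FL=S FR=S RL=S RR=S
t=17: FL=S FR=S RL=W RR=S
t=18: FL=S FR=S RL=W RR=S
t=21: FL=W FR=W RL=S RR=S
t=22: FL=W FR=W RL=S RR=S

t=2: phase=(3,1,5,11) vs β=8 → FL=S FR=S RL=S RR=W
t=4: phase=(5,3,7,1) vs β=8 → FL=S FR=S RL=S RR=S
t=15: phase=(4,2,6,0) vs β=8 → FL=S FR=S RL=S RR=S
t=16: phase=(5,3,7,1) vs β=8 → FL=S FR=S RL=S RR=S
t=17: phase=(6,4,8,2) vs β=8 → FL=S FR=S RL=W RR=S
t=18: phase=(7,5,9,3) vs β=8 → FL=S FR=S RL=W RR=S
t=21: phase=(10,8,0,6) vs β=8 → FL=W FR=W RL=S RR=S
t=22: phase=(11,9,1,7) vs β=8 → FL=W FR=W RL=S RR=S


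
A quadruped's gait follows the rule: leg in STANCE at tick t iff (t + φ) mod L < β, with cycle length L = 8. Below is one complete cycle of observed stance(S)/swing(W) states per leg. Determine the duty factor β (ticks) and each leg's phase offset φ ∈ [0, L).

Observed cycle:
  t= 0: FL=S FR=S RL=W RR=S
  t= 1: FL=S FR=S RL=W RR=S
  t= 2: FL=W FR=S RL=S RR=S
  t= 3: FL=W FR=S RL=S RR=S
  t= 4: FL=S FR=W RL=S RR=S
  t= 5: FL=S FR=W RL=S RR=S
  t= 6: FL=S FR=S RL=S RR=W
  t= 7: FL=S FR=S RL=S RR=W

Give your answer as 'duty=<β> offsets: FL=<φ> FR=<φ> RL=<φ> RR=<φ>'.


duty β = stance ticks per leg = 6
FL: stance ticks = 6; W→S at t=4 → φ=4
FR: stance ticks = 6; W→S at t=6 → φ=2
RL: stance ticks = 6; W→S at t=2 → φ=6
RR: stance ticks = 6; W→S at t=0 → φ=0

duty=6 offsets: FL=4 FR=2 RL=6 RR=0


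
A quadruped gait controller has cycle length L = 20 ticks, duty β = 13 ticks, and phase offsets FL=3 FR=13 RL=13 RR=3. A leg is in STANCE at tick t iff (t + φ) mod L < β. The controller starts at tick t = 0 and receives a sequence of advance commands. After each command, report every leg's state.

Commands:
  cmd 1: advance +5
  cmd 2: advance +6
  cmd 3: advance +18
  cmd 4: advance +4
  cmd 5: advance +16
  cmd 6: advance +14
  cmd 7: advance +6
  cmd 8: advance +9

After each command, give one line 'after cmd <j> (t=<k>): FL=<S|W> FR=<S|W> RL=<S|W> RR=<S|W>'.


after cmd 1 (t=5): FL=S FR=W RL=W RR=S
after cmd 2 (t=11): FL=W FR=S RL=S RR=W
after cmd 3 (t=29): FL=S FR=S RL=S RR=S
after cmd 4 (t=33): FL=W FR=S RL=S RR=W
after cmd 5 (t=49): FL=S FR=S RL=S RR=S
after cmd 6 (t=63): FL=S FR=W RL=W RR=S
after cmd 7 (t=69): FL=S FR=S RL=S RR=S
after cmd 8 (t=78): FL=S FR=S RL=S RR=S

start t=0: FL=S FR=W RL=W RR=S
cmd 1: advance +5 → t=5, phase=(8,18,18,8) → FL=S FR=W RL=W RR=S
cmd 2: advance +6 → t=11, phase=(14,4,4,14) → FL=W FR=S RL=S RR=W
cmd 3: advance +18 → t=29, phase=(12,2,2,12) → FL=S FR=S RL=S RR=S
cmd 4: advance +4 → t=33, phase=(16,6,6,16) → FL=W FR=S RL=S RR=W
cmd 5: advance +16 → t=49, phase=(12,2,2,12) → FL=S FR=S RL=S RR=S
cmd 6: advance +14 → t=63, phase=(6,16,16,6) → FL=S FR=W RL=W RR=S
cmd 7: advance +6 → t=69, phase=(12,2,2,12) → FL=S FR=S RL=S RR=S
cmd 8: advance +9 → t=78, phase=(1,11,11,1) → FL=S FR=S RL=S RR=S


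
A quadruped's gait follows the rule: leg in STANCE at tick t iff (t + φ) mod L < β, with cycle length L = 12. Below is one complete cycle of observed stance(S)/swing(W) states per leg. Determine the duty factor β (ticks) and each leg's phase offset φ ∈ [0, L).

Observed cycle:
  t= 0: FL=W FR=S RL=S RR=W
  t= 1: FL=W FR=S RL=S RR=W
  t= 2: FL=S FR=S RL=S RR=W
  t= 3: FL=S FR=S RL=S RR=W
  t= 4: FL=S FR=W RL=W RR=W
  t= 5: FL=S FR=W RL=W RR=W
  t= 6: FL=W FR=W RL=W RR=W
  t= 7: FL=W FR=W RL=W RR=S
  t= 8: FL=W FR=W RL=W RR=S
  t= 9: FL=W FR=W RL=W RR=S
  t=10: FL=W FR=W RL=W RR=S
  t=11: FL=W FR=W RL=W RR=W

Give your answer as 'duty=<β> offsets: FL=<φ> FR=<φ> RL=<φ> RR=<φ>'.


duty β = stance ticks per leg = 4
FL: stance ticks = 4; W→S at t=2 → φ=10
FR: stance ticks = 4; W→S at t=0 → φ=0
RL: stance ticks = 4; W→S at t=0 → φ=0
RR: stance ticks = 4; W→S at t=7 → φ=5

duty=4 offsets: FL=10 FR=0 RL=0 RR=5


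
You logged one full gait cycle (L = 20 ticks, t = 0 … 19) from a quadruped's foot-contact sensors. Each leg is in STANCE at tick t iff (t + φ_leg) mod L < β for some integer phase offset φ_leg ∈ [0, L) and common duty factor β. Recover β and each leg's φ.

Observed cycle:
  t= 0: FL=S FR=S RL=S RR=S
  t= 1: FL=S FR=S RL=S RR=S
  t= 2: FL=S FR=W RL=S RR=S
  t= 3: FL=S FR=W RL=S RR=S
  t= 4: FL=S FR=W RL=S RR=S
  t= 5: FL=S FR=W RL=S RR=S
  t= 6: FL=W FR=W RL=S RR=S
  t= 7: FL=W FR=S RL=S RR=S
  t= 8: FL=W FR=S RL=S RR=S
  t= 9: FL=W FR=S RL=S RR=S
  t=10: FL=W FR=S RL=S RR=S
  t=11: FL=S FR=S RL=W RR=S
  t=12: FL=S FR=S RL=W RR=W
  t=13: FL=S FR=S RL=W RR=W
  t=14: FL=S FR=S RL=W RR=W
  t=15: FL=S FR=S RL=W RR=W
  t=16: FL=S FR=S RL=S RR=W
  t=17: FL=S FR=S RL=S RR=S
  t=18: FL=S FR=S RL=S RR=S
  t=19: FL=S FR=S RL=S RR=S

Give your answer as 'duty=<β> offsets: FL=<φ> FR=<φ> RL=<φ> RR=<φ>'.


duty β = stance ticks per leg = 15
FL: stance ticks = 15; W→S at t=11 → φ=9
FR: stance ticks = 15; W→S at t=7 → φ=13
RL: stance ticks = 15; W→S at t=16 → φ=4
RR: stance ticks = 15; W→S at t=17 → φ=3

duty=15 offsets: FL=9 FR=13 RL=4 RR=3


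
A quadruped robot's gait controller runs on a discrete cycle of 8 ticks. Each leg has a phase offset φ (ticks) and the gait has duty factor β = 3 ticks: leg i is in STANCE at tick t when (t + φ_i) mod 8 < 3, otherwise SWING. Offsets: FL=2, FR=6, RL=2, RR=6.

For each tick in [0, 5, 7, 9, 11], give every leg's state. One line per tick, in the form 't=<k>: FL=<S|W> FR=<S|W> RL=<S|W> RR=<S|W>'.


t=0: phase=(2,6,2,6) vs β=3 → FL=S FR=W RL=S RR=W
t=5: phase=(7,3,7,3) vs β=3 → FL=W FR=W RL=W RR=W
t=7: phase=(1,5,1,5) vs β=3 → FL=S FR=W RL=S RR=W
t=9: phase=(3,7,3,7) vs β=3 → FL=W FR=W RL=W RR=W
t=11: phase=(5,1,5,1) vs β=3 → FL=W FR=S RL=W RR=S

t=0: FL=S FR=W RL=S RR=W
t=5: FL=W FR=W RL=W RR=W
t=7: FL=S FR=W RL=S RR=W
t=9: FL=W FR=W RL=W RR=W
t=11: FL=W FR=S RL=W RR=S


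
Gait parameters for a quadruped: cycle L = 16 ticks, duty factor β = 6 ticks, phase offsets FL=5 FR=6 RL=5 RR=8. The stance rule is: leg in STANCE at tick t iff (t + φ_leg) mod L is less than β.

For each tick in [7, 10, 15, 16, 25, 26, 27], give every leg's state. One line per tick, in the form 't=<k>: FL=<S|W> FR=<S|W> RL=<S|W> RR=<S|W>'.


t=7: phase=(12,13,12,15) vs β=6 → FL=W FR=W RL=W RR=W
t=10: phase=(15,0,15,2) vs β=6 → FL=W FR=S RL=W RR=S
t=15: phase=(4,5,4,7) vs β=6 → FL=S FR=S RL=S RR=W
t=16: phase=(5,6,5,8) vs β=6 → FL=S FR=W RL=S RR=W
t=25: phase=(14,15,14,1) vs β=6 → FL=W FR=W RL=W RR=S
t=26: phase=(15,0,15,2) vs β=6 → FL=W FR=S RL=W RR=S
t=27: phase=(0,1,0,3) vs β=6 → FL=S FR=S RL=S RR=S

t=7: FL=W FR=W RL=W RR=W
t=10: FL=W FR=S RL=W RR=S
t=15: FL=S FR=S RL=S RR=W
t=16: FL=S FR=W RL=S RR=W
t=25: FL=W FR=W RL=W RR=S
t=26: FL=W FR=S RL=W RR=S
t=27: FL=S FR=S RL=S RR=S


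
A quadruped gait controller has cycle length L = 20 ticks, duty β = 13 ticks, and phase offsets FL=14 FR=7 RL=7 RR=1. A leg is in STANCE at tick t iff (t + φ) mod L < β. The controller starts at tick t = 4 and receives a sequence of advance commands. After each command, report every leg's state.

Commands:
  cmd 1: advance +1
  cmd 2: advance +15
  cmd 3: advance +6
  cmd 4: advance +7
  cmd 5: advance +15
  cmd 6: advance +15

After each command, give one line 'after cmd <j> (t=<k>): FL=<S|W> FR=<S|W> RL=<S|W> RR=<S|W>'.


start t=4: FL=W FR=S RL=S RR=S
cmd 1: advance +1 → t=5, phase=(19,12,12,6) → FL=W FR=S RL=S RR=S
cmd 2: advance +15 → t=20, phase=(14,7,7,1) → FL=W FR=S RL=S RR=S
cmd 3: advance +6 → t=26, phase=(0,13,13,7) → FL=S FR=W RL=W RR=S
cmd 4: advance +7 → t=33, phase=(7,0,0,14) → FL=S FR=S RL=S RR=W
cmd 5: advance +15 → t=48, phase=(2,15,15,9) → FL=S FR=W RL=W RR=S
cmd 6: advance +15 → t=63, phase=(17,10,10,4) → FL=W FR=S RL=S RR=S

after cmd 1 (t=5): FL=W FR=S RL=S RR=S
after cmd 2 (t=20): FL=W FR=S RL=S RR=S
after cmd 3 (t=26): FL=S FR=W RL=W RR=S
after cmd 4 (t=33): FL=S FR=S RL=S RR=W
after cmd 5 (t=48): FL=S FR=W RL=W RR=S
after cmd 6 (t=63): FL=W FR=S RL=S RR=S


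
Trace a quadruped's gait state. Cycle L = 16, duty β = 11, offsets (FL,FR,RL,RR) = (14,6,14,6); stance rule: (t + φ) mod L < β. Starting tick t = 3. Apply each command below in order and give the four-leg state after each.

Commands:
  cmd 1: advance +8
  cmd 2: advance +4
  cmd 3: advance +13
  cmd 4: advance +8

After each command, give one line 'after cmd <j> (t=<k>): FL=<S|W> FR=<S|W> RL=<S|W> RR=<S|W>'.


start t=3: FL=S FR=S RL=S RR=S
cmd 1: advance +8 → t=11, phase=(9,1,9,1) → FL=S FR=S RL=S RR=S
cmd 2: advance +4 → t=15, phase=(13,5,13,5) → FL=W FR=S RL=W RR=S
cmd 3: advance +13 → t=28, phase=(10,2,10,2) → FL=S FR=S RL=S RR=S
cmd 4: advance +8 → t=36, phase=(2,10,2,10) → FL=S FR=S RL=S RR=S

after cmd 1 (t=11): FL=S FR=S RL=S RR=S
after cmd 2 (t=15): FL=W FR=S RL=W RR=S
after cmd 3 (t=28): FL=S FR=S RL=S RR=S
after cmd 4 (t=36): FL=S FR=S RL=S RR=S


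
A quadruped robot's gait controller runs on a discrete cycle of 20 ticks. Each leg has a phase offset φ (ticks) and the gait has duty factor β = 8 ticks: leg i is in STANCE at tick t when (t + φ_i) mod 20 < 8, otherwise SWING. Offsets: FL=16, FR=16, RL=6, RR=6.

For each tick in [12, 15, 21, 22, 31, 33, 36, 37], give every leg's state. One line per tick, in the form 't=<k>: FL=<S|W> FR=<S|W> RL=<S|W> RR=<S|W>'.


t=12: phase=(8,8,18,18) vs β=8 → FL=W FR=W RL=W RR=W
t=15: phase=(11,11,1,1) vs β=8 → FL=W FR=W RL=S RR=S
t=21: phase=(17,17,7,7) vs β=8 → FL=W FR=W RL=S RR=S
t=22: phase=(18,18,8,8) vs β=8 → FL=W FR=W RL=W RR=W
t=31: phase=(7,7,17,17) vs β=8 → FL=S FR=S RL=W RR=W
t=33: phase=(9,9,19,19) vs β=8 → FL=W FR=W RL=W RR=W
t=36: phase=(12,12,2,2) vs β=8 → FL=W FR=W RL=S RR=S
t=37: phase=(13,13,3,3) vs β=8 → FL=W FR=W RL=S RR=S

t=12: FL=W FR=W RL=W RR=W
t=15: FL=W FR=W RL=S RR=S
t=21: FL=W FR=W RL=S RR=S
t=22: FL=W FR=W RL=W RR=W
t=31: FL=S FR=S RL=W RR=W
t=33: FL=W FR=W RL=W RR=W
t=36: FL=W FR=W RL=S RR=S
t=37: FL=W FR=W RL=S RR=S


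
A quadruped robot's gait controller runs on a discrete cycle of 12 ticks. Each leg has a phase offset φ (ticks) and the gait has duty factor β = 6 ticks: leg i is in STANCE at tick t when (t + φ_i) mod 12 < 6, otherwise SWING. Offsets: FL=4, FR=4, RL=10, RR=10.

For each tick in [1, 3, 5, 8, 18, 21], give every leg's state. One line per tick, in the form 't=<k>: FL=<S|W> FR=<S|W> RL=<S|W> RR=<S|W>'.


t=1: phase=(5,5,11,11) vs β=6 → FL=S FR=S RL=W RR=W
t=3: phase=(7,7,1,1) vs β=6 → FL=W FR=W RL=S RR=S
t=5: phase=(9,9,3,3) vs β=6 → FL=W FR=W RL=S RR=S
t=8: phase=(0,0,6,6) vs β=6 → FL=S FR=S RL=W RR=W
t=18: phase=(10,10,4,4) vs β=6 → FL=W FR=W RL=S RR=S
t=21: phase=(1,1,7,7) vs β=6 → FL=S FR=S RL=W RR=W

t=1: FL=S FR=S RL=W RR=W
t=3: FL=W FR=W RL=S RR=S
t=5: FL=W FR=W RL=S RR=S
t=8: FL=S FR=S RL=W RR=W
t=18: FL=W FR=W RL=S RR=S
t=21: FL=S FR=S RL=W RR=W


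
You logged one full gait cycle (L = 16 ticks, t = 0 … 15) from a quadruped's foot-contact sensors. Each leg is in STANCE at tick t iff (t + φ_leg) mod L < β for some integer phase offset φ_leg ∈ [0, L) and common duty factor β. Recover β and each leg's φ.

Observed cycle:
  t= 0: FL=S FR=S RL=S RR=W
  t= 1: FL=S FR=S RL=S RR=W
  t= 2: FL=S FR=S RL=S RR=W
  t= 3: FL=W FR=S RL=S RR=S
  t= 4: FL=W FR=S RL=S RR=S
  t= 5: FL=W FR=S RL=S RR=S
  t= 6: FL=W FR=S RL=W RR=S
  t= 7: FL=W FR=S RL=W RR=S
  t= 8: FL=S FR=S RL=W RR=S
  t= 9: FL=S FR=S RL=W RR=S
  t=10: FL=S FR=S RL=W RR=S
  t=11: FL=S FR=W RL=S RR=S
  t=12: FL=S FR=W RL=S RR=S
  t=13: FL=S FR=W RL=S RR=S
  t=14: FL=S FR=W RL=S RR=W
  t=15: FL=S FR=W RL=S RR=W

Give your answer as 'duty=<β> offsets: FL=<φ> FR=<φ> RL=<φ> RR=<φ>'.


duty=11 offsets: FL=8 FR=0 RL=5 RR=13

duty β = stance ticks per leg = 11
FL: stance ticks = 11; W→S at t=8 → φ=8
FR: stance ticks = 11; W→S at t=0 → φ=0
RL: stance ticks = 11; W→S at t=11 → φ=5
RR: stance ticks = 11; W→S at t=3 → φ=13


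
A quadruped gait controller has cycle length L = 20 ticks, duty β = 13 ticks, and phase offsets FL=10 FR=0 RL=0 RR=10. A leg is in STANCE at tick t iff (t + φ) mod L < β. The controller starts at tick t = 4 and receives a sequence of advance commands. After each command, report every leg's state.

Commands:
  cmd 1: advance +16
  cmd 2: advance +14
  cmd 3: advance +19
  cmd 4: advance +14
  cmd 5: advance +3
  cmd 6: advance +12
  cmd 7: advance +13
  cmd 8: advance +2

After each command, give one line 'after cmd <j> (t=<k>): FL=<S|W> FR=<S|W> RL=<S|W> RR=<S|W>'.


start t=4: FL=W FR=S RL=S RR=W
cmd 1: advance +16 → t=20, phase=(10,0,0,10) → FL=S FR=S RL=S RR=S
cmd 2: advance +14 → t=34, phase=(4,14,14,4) → FL=S FR=W RL=W RR=S
cmd 3: advance +19 → t=53, phase=(3,13,13,3) → FL=S FR=W RL=W RR=S
cmd 4: advance +14 → t=67, phase=(17,7,7,17) → FL=W FR=S RL=S RR=W
cmd 5: advance +3 → t=70, phase=(0,10,10,0) → FL=S FR=S RL=S RR=S
cmd 6: advance +12 → t=82, phase=(12,2,2,12) → FL=S FR=S RL=S RR=S
cmd 7: advance +13 → t=95, phase=(5,15,15,5) → FL=S FR=W RL=W RR=S
cmd 8: advance +2 → t=97, phase=(7,17,17,7) → FL=S FR=W RL=W RR=S

after cmd 1 (t=20): FL=S FR=S RL=S RR=S
after cmd 2 (t=34): FL=S FR=W RL=W RR=S
after cmd 3 (t=53): FL=S FR=W RL=W RR=S
after cmd 4 (t=67): FL=W FR=S RL=S RR=W
after cmd 5 (t=70): FL=S FR=S RL=S RR=S
after cmd 6 (t=82): FL=S FR=S RL=S RR=S
after cmd 7 (t=95): FL=S FR=W RL=W RR=S
after cmd 8 (t=97): FL=S FR=W RL=W RR=S


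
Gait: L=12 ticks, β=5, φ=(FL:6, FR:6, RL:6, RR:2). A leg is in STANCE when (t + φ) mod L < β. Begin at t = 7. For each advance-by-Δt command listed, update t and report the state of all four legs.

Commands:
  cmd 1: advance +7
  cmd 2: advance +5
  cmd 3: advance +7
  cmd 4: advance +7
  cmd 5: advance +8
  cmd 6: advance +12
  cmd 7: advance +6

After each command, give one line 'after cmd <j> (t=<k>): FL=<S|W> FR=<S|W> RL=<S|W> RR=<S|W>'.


after cmd 1 (t=14): FL=W FR=W RL=W RR=S
after cmd 2 (t=19): FL=S FR=S RL=S RR=W
after cmd 3 (t=26): FL=W FR=W RL=W RR=S
after cmd 4 (t=33): FL=S FR=S RL=S RR=W
after cmd 5 (t=41): FL=W FR=W RL=W RR=W
after cmd 6 (t=53): FL=W FR=W RL=W RR=W
after cmd 7 (t=59): FL=W FR=W RL=W RR=S

start t=7: FL=S FR=S RL=S RR=W
cmd 1: advance +7 → t=14, phase=(8,8,8,4) → FL=W FR=W RL=W RR=S
cmd 2: advance +5 → t=19, phase=(1,1,1,9) → FL=S FR=S RL=S RR=W
cmd 3: advance +7 → t=26, phase=(8,8,8,4) → FL=W FR=W RL=W RR=S
cmd 4: advance +7 → t=33, phase=(3,3,3,11) → FL=S FR=S RL=S RR=W
cmd 5: advance +8 → t=41, phase=(11,11,11,7) → FL=W FR=W RL=W RR=W
cmd 6: advance +12 → t=53, phase=(11,11,11,7) → FL=W FR=W RL=W RR=W
cmd 7: advance +6 → t=59, phase=(5,5,5,1) → FL=W FR=W RL=W RR=S


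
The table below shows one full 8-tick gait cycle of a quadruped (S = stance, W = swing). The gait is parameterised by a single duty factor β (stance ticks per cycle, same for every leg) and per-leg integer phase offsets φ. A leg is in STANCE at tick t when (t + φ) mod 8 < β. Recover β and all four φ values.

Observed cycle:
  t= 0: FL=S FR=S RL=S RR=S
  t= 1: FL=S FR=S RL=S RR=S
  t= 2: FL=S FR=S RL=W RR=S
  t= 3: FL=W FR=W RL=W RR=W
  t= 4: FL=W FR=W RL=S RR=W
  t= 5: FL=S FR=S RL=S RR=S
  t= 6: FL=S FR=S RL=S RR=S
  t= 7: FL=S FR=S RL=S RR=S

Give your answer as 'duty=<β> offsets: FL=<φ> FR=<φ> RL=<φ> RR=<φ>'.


duty β = stance ticks per leg = 6
FL: stance ticks = 6; W→S at t=5 → φ=3
FR: stance ticks = 6; W→S at t=5 → φ=3
RL: stance ticks = 6; W→S at t=4 → φ=4
RR: stance ticks = 6; W→S at t=5 → φ=3

duty=6 offsets: FL=3 FR=3 RL=4 RR=3


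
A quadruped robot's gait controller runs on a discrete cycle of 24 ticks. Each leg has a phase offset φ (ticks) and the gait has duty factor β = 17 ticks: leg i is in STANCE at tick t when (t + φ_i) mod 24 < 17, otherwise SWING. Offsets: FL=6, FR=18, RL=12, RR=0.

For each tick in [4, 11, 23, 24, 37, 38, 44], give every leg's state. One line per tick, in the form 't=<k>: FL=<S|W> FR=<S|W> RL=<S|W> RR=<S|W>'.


t=4: phase=(10,22,16,4) vs β=17 → FL=S FR=W RL=S RR=S
t=11: phase=(17,5,23,11) vs β=17 → FL=W FR=S RL=W RR=S
t=23: phase=(5,17,11,23) vs β=17 → FL=S FR=W RL=S RR=W
t=24: phase=(6,18,12,0) vs β=17 → FL=S FR=W RL=S RR=S
t=37: phase=(19,7,1,13) vs β=17 → FL=W FR=S RL=S RR=S
t=38: phase=(20,8,2,14) vs β=17 → FL=W FR=S RL=S RR=S
t=44: phase=(2,14,8,20) vs β=17 → FL=S FR=S RL=S RR=W

t=4: FL=S FR=W RL=S RR=S
t=11: FL=W FR=S RL=W RR=S
t=23: FL=S FR=W RL=S RR=W
t=24: FL=S FR=W RL=S RR=S
t=37: FL=W FR=S RL=S RR=S
t=38: FL=W FR=S RL=S RR=S
t=44: FL=S FR=S RL=S RR=W


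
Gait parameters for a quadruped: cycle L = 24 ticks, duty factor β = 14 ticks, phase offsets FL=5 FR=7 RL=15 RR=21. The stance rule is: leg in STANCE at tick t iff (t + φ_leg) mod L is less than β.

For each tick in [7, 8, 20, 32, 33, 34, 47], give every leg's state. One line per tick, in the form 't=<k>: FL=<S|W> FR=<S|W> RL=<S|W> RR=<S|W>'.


t=7: FL=S FR=W RL=W RR=S
t=8: FL=S FR=W RL=W RR=S
t=20: FL=S FR=S RL=S RR=W
t=32: FL=S FR=W RL=W RR=S
t=33: FL=W FR=W RL=S RR=S
t=34: FL=W FR=W RL=S RR=S
t=47: FL=S FR=S RL=W RR=W

t=7: phase=(12,14,22,4) vs β=14 → FL=S FR=W RL=W RR=S
t=8: phase=(13,15,23,5) vs β=14 → FL=S FR=W RL=W RR=S
t=20: phase=(1,3,11,17) vs β=14 → FL=S FR=S RL=S RR=W
t=32: phase=(13,15,23,5) vs β=14 → FL=S FR=W RL=W RR=S
t=33: phase=(14,16,0,6) vs β=14 → FL=W FR=W RL=S RR=S
t=34: phase=(15,17,1,7) vs β=14 → FL=W FR=W RL=S RR=S
t=47: phase=(4,6,14,20) vs β=14 → FL=S FR=S RL=W RR=W


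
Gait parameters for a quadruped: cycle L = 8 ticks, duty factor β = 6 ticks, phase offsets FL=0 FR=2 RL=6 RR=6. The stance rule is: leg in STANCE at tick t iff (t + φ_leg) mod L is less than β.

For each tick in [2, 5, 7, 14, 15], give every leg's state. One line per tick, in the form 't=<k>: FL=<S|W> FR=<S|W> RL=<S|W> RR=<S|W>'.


t=2: phase=(2,4,0,0) vs β=6 → FL=S FR=S RL=S RR=S
t=5: phase=(5,7,3,3) vs β=6 → FL=S FR=W RL=S RR=S
t=7: phase=(7,1,5,5) vs β=6 → FL=W FR=S RL=S RR=S
t=14: phase=(6,0,4,4) vs β=6 → FL=W FR=S RL=S RR=S
t=15: phase=(7,1,5,5) vs β=6 → FL=W FR=S RL=S RR=S

t=2: FL=S FR=S RL=S RR=S
t=5: FL=S FR=W RL=S RR=S
t=7: FL=W FR=S RL=S RR=S
t=14: FL=W FR=S RL=S RR=S
t=15: FL=W FR=S RL=S RR=S


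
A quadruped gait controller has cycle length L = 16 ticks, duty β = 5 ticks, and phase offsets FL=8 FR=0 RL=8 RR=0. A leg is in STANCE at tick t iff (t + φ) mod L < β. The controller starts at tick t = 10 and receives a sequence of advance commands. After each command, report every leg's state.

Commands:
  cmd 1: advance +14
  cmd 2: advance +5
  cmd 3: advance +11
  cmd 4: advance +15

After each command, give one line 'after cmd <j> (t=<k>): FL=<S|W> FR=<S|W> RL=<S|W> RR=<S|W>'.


start t=10: FL=S FR=W RL=S RR=W
cmd 1: advance +14 → t=24, phase=(0,8,0,8) → FL=S FR=W RL=S RR=W
cmd 2: advance +5 → t=29, phase=(5,13,5,13) → FL=W FR=W RL=W RR=W
cmd 3: advance +11 → t=40, phase=(0,8,0,8) → FL=S FR=W RL=S RR=W
cmd 4: advance +15 → t=55, phase=(15,7,15,7) → FL=W FR=W RL=W RR=W

after cmd 1 (t=24): FL=S FR=W RL=S RR=W
after cmd 2 (t=29): FL=W FR=W RL=W RR=W
after cmd 3 (t=40): FL=S FR=W RL=S RR=W
after cmd 4 (t=55): FL=W FR=W RL=W RR=W


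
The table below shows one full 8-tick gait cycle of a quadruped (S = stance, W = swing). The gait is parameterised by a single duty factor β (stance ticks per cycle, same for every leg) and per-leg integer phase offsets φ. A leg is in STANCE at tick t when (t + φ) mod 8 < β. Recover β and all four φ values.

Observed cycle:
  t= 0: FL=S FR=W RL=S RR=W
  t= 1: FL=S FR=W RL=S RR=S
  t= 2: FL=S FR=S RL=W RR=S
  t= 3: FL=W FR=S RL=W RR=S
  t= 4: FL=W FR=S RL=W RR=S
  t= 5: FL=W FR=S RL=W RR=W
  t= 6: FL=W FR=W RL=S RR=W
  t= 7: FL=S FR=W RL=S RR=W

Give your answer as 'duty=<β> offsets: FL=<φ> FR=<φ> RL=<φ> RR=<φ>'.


duty=4 offsets: FL=1 FR=6 RL=2 RR=7

duty β = stance ticks per leg = 4
FL: stance ticks = 4; W→S at t=7 → φ=1
FR: stance ticks = 4; W→S at t=2 → φ=6
RL: stance ticks = 4; W→S at t=6 → φ=2
RR: stance ticks = 4; W→S at t=1 → φ=7


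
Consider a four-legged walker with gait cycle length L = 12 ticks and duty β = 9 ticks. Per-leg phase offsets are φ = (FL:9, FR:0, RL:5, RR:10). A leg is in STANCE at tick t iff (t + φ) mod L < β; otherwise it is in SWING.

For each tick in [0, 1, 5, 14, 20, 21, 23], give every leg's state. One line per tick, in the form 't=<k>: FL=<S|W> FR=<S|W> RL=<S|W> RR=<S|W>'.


t=0: phase=(9,0,5,10) vs β=9 → FL=W FR=S RL=S RR=W
t=1: phase=(10,1,6,11) vs β=9 → FL=W FR=S RL=S RR=W
t=5: phase=(2,5,10,3) vs β=9 → FL=S FR=S RL=W RR=S
t=14: phase=(11,2,7,0) vs β=9 → FL=W FR=S RL=S RR=S
t=20: phase=(5,8,1,6) vs β=9 → FL=S FR=S RL=S RR=S
t=21: phase=(6,9,2,7) vs β=9 → FL=S FR=W RL=S RR=S
t=23: phase=(8,11,4,9) vs β=9 → FL=S FR=W RL=S RR=W

t=0: FL=W FR=S RL=S RR=W
t=1: FL=W FR=S RL=S RR=W
t=5: FL=S FR=S RL=W RR=S
t=14: FL=W FR=S RL=S RR=S
t=20: FL=S FR=S RL=S RR=S
t=21: FL=S FR=W RL=S RR=S
t=23: FL=S FR=W RL=S RR=W


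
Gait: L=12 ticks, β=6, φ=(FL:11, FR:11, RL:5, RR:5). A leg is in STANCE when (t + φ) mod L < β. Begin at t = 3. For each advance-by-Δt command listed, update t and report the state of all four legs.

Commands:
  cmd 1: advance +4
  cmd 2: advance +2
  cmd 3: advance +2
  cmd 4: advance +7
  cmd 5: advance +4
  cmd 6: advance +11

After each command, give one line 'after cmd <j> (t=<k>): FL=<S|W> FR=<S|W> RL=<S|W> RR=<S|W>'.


start t=3: FL=S FR=S RL=W RR=W
cmd 1: advance +4 → t=7, phase=(6,6,0,0) → FL=W FR=W RL=S RR=S
cmd 2: advance +2 → t=9, phase=(8,8,2,2) → FL=W FR=W RL=S RR=S
cmd 3: advance +2 → t=11, phase=(10,10,4,4) → FL=W FR=W RL=S RR=S
cmd 4: advance +7 → t=18, phase=(5,5,11,11) → FL=S FR=S RL=W RR=W
cmd 5: advance +4 → t=22, phase=(9,9,3,3) → FL=W FR=W RL=S RR=S
cmd 6: advance +11 → t=33, phase=(8,8,2,2) → FL=W FR=W RL=S RR=S

after cmd 1 (t=7): FL=W FR=W RL=S RR=S
after cmd 2 (t=9): FL=W FR=W RL=S RR=S
after cmd 3 (t=11): FL=W FR=W RL=S RR=S
after cmd 4 (t=18): FL=S FR=S RL=W RR=W
after cmd 5 (t=22): FL=W FR=W RL=S RR=S
after cmd 6 (t=33): FL=W FR=W RL=S RR=S


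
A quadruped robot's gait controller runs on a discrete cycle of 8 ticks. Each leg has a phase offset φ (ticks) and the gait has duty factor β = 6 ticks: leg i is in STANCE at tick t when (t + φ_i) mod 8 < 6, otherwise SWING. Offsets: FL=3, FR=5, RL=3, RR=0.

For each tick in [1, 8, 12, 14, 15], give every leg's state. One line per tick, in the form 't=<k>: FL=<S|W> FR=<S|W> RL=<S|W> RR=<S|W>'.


t=1: phase=(4,6,4,1) vs β=6 → FL=S FR=W RL=S RR=S
t=8: phase=(3,5,3,0) vs β=6 → FL=S FR=S RL=S RR=S
t=12: phase=(7,1,7,4) vs β=6 → FL=W FR=S RL=W RR=S
t=14: phase=(1,3,1,6) vs β=6 → FL=S FR=S RL=S RR=W
t=15: phase=(2,4,2,7) vs β=6 → FL=S FR=S RL=S RR=W

t=1: FL=S FR=W RL=S RR=S
t=8: FL=S FR=S RL=S RR=S
t=12: FL=W FR=S RL=W RR=S
t=14: FL=S FR=S RL=S RR=W
t=15: FL=S FR=S RL=S RR=W


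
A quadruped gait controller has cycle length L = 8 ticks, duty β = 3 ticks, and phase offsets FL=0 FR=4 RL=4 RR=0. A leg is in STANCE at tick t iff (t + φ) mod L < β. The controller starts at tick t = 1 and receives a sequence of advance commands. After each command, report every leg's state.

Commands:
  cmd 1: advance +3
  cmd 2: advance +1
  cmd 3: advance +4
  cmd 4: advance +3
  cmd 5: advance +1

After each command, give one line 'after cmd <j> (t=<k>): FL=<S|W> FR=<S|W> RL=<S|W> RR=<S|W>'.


start t=1: FL=S FR=W RL=W RR=S
cmd 1: advance +3 → t=4, phase=(4,0,0,4) → FL=W FR=S RL=S RR=W
cmd 2: advance +1 → t=5, phase=(5,1,1,5) → FL=W FR=S RL=S RR=W
cmd 3: advance +4 → t=9, phase=(1,5,5,1) → FL=S FR=W RL=W RR=S
cmd 4: advance +3 → t=12, phase=(4,0,0,4) → FL=W FR=S RL=S RR=W
cmd 5: advance +1 → t=13, phase=(5,1,1,5) → FL=W FR=S RL=S RR=W

after cmd 1 (t=4): FL=W FR=S RL=S RR=W
after cmd 2 (t=5): FL=W FR=S RL=S RR=W
after cmd 3 (t=9): FL=S FR=W RL=W RR=S
after cmd 4 (t=12): FL=W FR=S RL=S RR=W
after cmd 5 (t=13): FL=W FR=S RL=S RR=W


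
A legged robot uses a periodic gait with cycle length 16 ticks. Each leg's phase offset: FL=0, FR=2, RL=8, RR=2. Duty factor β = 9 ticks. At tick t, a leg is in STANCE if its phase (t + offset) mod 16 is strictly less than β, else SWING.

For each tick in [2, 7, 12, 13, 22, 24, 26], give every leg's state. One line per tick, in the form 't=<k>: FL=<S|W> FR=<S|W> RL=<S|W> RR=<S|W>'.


t=2: phase=(2,4,10,4) vs β=9 → FL=S FR=S RL=W RR=S
t=7: phase=(7,9,15,9) vs β=9 → FL=S FR=W RL=W RR=W
t=12: phase=(12,14,4,14) vs β=9 → FL=W FR=W RL=S RR=W
t=13: phase=(13,15,5,15) vs β=9 → FL=W FR=W RL=S RR=W
t=22: phase=(6,8,14,8) vs β=9 → FL=S FR=S RL=W RR=S
t=24: phase=(8,10,0,10) vs β=9 → FL=S FR=W RL=S RR=W
t=26: phase=(10,12,2,12) vs β=9 → FL=W FR=W RL=S RR=W

t=2: FL=S FR=S RL=W RR=S
t=7: FL=S FR=W RL=W RR=W
t=12: FL=W FR=W RL=S RR=W
t=13: FL=W FR=W RL=S RR=W
t=22: FL=S FR=S RL=W RR=S
t=24: FL=S FR=W RL=S RR=W
t=26: FL=W FR=W RL=S RR=W


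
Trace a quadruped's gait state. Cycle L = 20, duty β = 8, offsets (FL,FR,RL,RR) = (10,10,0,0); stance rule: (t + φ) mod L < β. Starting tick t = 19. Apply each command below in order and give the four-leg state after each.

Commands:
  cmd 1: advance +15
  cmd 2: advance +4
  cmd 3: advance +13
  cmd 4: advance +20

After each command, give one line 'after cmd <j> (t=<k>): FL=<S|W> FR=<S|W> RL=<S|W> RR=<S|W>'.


start t=19: FL=W FR=W RL=W RR=W
cmd 1: advance +15 → t=34, phase=(4,4,14,14) → FL=S FR=S RL=W RR=W
cmd 2: advance +4 → t=38, phase=(8,8,18,18) → FL=W FR=W RL=W RR=W
cmd 3: advance +13 → t=51, phase=(1,1,11,11) → FL=S FR=S RL=W RR=W
cmd 4: advance +20 → t=71, phase=(1,1,11,11) → FL=S FR=S RL=W RR=W

after cmd 1 (t=34): FL=S FR=S RL=W RR=W
after cmd 2 (t=38): FL=W FR=W RL=W RR=W
after cmd 3 (t=51): FL=S FR=S RL=W RR=W
after cmd 4 (t=71): FL=S FR=S RL=W RR=W


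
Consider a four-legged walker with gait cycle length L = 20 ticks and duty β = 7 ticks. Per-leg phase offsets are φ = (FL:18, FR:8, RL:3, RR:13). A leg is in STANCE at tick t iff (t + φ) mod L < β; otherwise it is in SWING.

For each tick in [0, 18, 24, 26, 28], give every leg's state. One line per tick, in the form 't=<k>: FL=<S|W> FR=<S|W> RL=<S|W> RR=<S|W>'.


t=0: phase=(18,8,3,13) vs β=7 → FL=W FR=W RL=S RR=W
t=18: phase=(16,6,1,11) vs β=7 → FL=W FR=S RL=S RR=W
t=24: phase=(2,12,7,17) vs β=7 → FL=S FR=W RL=W RR=W
t=26: phase=(4,14,9,19) vs β=7 → FL=S FR=W RL=W RR=W
t=28: phase=(6,16,11,1) vs β=7 → FL=S FR=W RL=W RR=S

t=0: FL=W FR=W RL=S RR=W
t=18: FL=W FR=S RL=S RR=W
t=24: FL=S FR=W RL=W RR=W
t=26: FL=S FR=W RL=W RR=W
t=28: FL=S FR=W RL=W RR=S


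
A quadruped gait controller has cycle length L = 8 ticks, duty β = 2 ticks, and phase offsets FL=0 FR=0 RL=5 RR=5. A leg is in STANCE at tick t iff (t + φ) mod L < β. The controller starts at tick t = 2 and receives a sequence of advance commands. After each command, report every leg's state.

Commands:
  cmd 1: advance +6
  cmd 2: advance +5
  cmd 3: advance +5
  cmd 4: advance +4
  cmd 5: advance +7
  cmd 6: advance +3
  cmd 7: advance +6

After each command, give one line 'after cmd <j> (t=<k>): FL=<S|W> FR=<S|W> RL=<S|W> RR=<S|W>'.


after cmd 1 (t=8): FL=S FR=S RL=W RR=W
after cmd 2 (t=13): FL=W FR=W RL=W RR=W
after cmd 3 (t=18): FL=W FR=W RL=W RR=W
after cmd 4 (t=22): FL=W FR=W RL=W RR=W
after cmd 5 (t=29): FL=W FR=W RL=W RR=W
after cmd 6 (t=32): FL=S FR=S RL=W RR=W
after cmd 7 (t=38): FL=W FR=W RL=W RR=W

start t=2: FL=W FR=W RL=W RR=W
cmd 1: advance +6 → t=8, phase=(0,0,5,5) → FL=S FR=S RL=W RR=W
cmd 2: advance +5 → t=13, phase=(5,5,2,2) → FL=W FR=W RL=W RR=W
cmd 3: advance +5 → t=18, phase=(2,2,7,7) → FL=W FR=W RL=W RR=W
cmd 4: advance +4 → t=22, phase=(6,6,3,3) → FL=W FR=W RL=W RR=W
cmd 5: advance +7 → t=29, phase=(5,5,2,2) → FL=W FR=W RL=W RR=W
cmd 6: advance +3 → t=32, phase=(0,0,5,5) → FL=S FR=S RL=W RR=W
cmd 7: advance +6 → t=38, phase=(6,6,3,3) → FL=W FR=W RL=W RR=W


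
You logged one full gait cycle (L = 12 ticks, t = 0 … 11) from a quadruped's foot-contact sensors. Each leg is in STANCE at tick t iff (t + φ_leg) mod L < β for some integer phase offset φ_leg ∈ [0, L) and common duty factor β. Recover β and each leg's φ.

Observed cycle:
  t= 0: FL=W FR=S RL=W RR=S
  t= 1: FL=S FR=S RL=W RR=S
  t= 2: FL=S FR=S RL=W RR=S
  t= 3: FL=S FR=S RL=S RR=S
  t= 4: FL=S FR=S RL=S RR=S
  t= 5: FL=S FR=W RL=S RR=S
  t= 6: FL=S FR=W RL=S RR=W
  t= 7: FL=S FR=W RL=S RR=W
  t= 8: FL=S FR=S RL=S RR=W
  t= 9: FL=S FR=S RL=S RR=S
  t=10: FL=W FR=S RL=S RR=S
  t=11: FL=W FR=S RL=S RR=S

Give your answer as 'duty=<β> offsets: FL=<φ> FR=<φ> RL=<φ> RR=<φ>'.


duty β = stance ticks per leg = 9
FL: stance ticks = 9; W→S at t=1 → φ=11
FR: stance ticks = 9; W→S at t=8 → φ=4
RL: stance ticks = 9; W→S at t=3 → φ=9
RR: stance ticks = 9; W→S at t=9 → φ=3

duty=9 offsets: FL=11 FR=4 RL=9 RR=3


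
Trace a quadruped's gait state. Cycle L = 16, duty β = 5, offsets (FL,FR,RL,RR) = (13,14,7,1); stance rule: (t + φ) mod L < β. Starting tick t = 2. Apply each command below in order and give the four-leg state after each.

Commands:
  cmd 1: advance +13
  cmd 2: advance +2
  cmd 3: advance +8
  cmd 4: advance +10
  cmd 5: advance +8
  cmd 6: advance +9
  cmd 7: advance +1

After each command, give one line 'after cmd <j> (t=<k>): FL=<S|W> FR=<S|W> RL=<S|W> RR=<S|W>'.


after cmd 1 (t=15): FL=W FR=W RL=W RR=S
after cmd 2 (t=17): FL=W FR=W RL=W RR=S
after cmd 3 (t=25): FL=W FR=W RL=S RR=W
after cmd 4 (t=35): FL=S FR=S RL=W RR=S
after cmd 5 (t=43): FL=W FR=W RL=S RR=W
after cmd 6 (t=52): FL=S FR=S RL=W RR=W
after cmd 7 (t=53): FL=S FR=S RL=W RR=W

start t=2: FL=W FR=S RL=W RR=S
cmd 1: advance +13 → t=15, phase=(12,13,6,0) → FL=W FR=W RL=W RR=S
cmd 2: advance +2 → t=17, phase=(14,15,8,2) → FL=W FR=W RL=W RR=S
cmd 3: advance +8 → t=25, phase=(6,7,0,10) → FL=W FR=W RL=S RR=W
cmd 4: advance +10 → t=35, phase=(0,1,10,4) → FL=S FR=S RL=W RR=S
cmd 5: advance +8 → t=43, phase=(8,9,2,12) → FL=W FR=W RL=S RR=W
cmd 6: advance +9 → t=52, phase=(1,2,11,5) → FL=S FR=S RL=W RR=W
cmd 7: advance +1 → t=53, phase=(2,3,12,6) → FL=S FR=S RL=W RR=W


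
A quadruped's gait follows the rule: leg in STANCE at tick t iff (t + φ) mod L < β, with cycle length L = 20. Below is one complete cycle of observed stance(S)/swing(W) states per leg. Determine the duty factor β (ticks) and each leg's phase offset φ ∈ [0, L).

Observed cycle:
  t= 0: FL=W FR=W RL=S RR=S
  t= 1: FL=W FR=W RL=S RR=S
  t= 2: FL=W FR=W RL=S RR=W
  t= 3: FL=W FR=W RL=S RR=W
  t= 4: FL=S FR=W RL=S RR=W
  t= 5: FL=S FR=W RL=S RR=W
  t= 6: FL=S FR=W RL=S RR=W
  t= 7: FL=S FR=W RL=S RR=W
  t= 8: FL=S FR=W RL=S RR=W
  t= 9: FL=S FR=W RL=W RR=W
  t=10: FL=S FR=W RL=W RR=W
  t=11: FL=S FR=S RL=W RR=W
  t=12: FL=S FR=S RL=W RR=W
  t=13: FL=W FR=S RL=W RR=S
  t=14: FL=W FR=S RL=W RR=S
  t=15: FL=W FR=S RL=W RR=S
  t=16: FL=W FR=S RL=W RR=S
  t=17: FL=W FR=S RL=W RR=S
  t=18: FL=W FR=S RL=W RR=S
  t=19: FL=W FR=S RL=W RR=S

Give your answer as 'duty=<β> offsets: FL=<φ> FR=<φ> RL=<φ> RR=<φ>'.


duty β = stance ticks per leg = 9
FL: stance ticks = 9; W→S at t=4 → φ=16
FR: stance ticks = 9; W→S at t=11 → φ=9
RL: stance ticks = 9; W→S at t=0 → φ=0
RR: stance ticks = 9; W→S at t=13 → φ=7

duty=9 offsets: FL=16 FR=9 RL=0 RR=7


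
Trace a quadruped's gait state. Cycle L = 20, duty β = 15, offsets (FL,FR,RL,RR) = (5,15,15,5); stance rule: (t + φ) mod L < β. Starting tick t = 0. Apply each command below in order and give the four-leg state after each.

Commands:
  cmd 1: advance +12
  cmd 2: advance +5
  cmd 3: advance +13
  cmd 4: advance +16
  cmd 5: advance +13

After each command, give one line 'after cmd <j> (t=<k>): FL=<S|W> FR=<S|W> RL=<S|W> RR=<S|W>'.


start t=0: FL=S FR=W RL=W RR=S
cmd 1: advance +12 → t=12, phase=(17,7,7,17) → FL=W FR=S RL=S RR=W
cmd 2: advance +5 → t=17, phase=(2,12,12,2) → FL=S FR=S RL=S RR=S
cmd 3: advance +13 → t=30, phase=(15,5,5,15) → FL=W FR=S RL=S RR=W
cmd 4: advance +16 → t=46, phase=(11,1,1,11) → FL=S FR=S RL=S RR=S
cmd 5: advance +13 → t=59, phase=(4,14,14,4) → FL=S FR=S RL=S RR=S

after cmd 1 (t=12): FL=W FR=S RL=S RR=W
after cmd 2 (t=17): FL=S FR=S RL=S RR=S
after cmd 3 (t=30): FL=W FR=S RL=S RR=W
after cmd 4 (t=46): FL=S FR=S RL=S RR=S
after cmd 5 (t=59): FL=S FR=S RL=S RR=S


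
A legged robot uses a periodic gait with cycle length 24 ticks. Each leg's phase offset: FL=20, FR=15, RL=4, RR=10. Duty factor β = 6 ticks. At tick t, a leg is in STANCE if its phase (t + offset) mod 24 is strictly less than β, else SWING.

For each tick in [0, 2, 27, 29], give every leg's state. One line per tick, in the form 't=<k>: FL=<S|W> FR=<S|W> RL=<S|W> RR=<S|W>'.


t=0: FL=W FR=W RL=S RR=W
t=2: FL=W FR=W RL=W RR=W
t=27: FL=W FR=W RL=W RR=W
t=29: FL=S FR=W RL=W RR=W

t=0: phase=(20,15,4,10) vs β=6 → FL=W FR=W RL=S RR=W
t=2: phase=(22,17,6,12) vs β=6 → FL=W FR=W RL=W RR=W
t=27: phase=(23,18,7,13) vs β=6 → FL=W FR=W RL=W RR=W
t=29: phase=(1,20,9,15) vs β=6 → FL=S FR=W RL=W RR=W


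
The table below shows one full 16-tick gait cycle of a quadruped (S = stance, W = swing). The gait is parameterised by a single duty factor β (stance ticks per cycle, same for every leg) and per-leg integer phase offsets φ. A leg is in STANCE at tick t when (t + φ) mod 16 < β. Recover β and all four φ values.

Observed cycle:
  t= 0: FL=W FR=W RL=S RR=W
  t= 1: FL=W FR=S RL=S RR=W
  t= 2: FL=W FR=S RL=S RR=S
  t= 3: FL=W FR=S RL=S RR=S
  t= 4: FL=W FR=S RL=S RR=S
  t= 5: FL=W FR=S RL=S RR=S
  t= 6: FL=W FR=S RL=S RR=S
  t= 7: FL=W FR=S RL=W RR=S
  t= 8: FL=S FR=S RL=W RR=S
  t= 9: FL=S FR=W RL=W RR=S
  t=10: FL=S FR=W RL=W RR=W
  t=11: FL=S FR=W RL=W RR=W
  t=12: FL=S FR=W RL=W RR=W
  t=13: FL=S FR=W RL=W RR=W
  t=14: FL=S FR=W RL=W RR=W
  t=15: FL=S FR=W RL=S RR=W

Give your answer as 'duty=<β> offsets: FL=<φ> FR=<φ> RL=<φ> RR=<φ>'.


duty β = stance ticks per leg = 8
FL: stance ticks = 8; W→S at t=8 → φ=8
FR: stance ticks = 8; W→S at t=1 → φ=15
RL: stance ticks = 8; W→S at t=15 → φ=1
RR: stance ticks = 8; W→S at t=2 → φ=14

duty=8 offsets: FL=8 FR=15 RL=1 RR=14


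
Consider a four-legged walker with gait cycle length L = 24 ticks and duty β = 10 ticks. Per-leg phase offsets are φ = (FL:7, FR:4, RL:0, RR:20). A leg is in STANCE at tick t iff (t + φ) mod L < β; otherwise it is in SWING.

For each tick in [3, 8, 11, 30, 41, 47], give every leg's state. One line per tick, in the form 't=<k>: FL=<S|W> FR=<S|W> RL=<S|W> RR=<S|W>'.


t=3: FL=W FR=S RL=S RR=W
t=8: FL=W FR=W RL=S RR=S
t=11: FL=W FR=W RL=W RR=S
t=30: FL=W FR=W RL=S RR=S
t=41: FL=S FR=W RL=W RR=W
t=47: FL=S FR=S RL=W RR=W

t=3: phase=(10,7,3,23) vs β=10 → FL=W FR=S RL=S RR=W
t=8: phase=(15,12,8,4) vs β=10 → FL=W FR=W RL=S RR=S
t=11: phase=(18,15,11,7) vs β=10 → FL=W FR=W RL=W RR=S
t=30: phase=(13,10,6,2) vs β=10 → FL=W FR=W RL=S RR=S
t=41: phase=(0,21,17,13) vs β=10 → FL=S FR=W RL=W RR=W
t=47: phase=(6,3,23,19) vs β=10 → FL=S FR=S RL=W RR=W


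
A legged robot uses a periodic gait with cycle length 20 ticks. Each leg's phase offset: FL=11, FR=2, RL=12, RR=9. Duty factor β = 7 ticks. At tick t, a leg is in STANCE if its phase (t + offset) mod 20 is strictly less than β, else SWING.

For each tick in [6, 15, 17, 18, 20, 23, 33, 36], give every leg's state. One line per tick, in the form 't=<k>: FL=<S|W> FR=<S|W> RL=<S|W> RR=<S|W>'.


t=6: FL=W FR=W RL=W RR=W
t=15: FL=S FR=W RL=W RR=S
t=17: FL=W FR=W RL=W RR=S
t=18: FL=W FR=S RL=W RR=W
t=20: FL=W FR=S RL=W RR=W
t=23: FL=W FR=S RL=W RR=W
t=33: FL=S FR=W RL=S RR=S
t=36: FL=W FR=W RL=W RR=S

t=6: phase=(17,8,18,15) vs β=7 → FL=W FR=W RL=W RR=W
t=15: phase=(6,17,7,4) vs β=7 → FL=S FR=W RL=W RR=S
t=17: phase=(8,19,9,6) vs β=7 → FL=W FR=W RL=W RR=S
t=18: phase=(9,0,10,7) vs β=7 → FL=W FR=S RL=W RR=W
t=20: phase=(11,2,12,9) vs β=7 → FL=W FR=S RL=W RR=W
t=23: phase=(14,5,15,12) vs β=7 → FL=W FR=S RL=W RR=W
t=33: phase=(4,15,5,2) vs β=7 → FL=S FR=W RL=S RR=S
t=36: phase=(7,18,8,5) vs β=7 → FL=W FR=W RL=W RR=S
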